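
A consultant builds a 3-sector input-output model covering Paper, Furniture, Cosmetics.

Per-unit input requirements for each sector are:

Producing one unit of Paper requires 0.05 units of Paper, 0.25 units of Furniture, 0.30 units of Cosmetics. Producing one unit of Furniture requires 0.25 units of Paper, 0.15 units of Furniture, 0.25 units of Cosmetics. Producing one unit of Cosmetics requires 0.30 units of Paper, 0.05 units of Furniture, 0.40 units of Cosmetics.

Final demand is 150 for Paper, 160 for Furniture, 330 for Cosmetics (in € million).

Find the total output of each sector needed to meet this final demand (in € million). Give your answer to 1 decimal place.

x_P = 591.7, x_F = 422.4, x_C = 1021.9

I − A =
  [   0.95    -0.25    -0.30]
  [  -0.25     0.85    -0.05]
  [  -0.30    -0.25     0.60]
Cofactors of I−A, C_ij = (−1)^(i+j)·(minor ij) (rows/columns in the sector order above):
  C_11 = (0.85)(0.60) − (-0.05)(-0.25) = 0.4975
  C_12 = −[(-0.25)(0.60) − (-0.05)(-0.30)] = 0.1650
  C_13 = (-0.25)(-0.25) − (0.85)(-0.30) = 0.3175
  C_21 = −[(-0.25)(0.60) − (-0.30)(-0.25)] = 0.2250
  C_22 = (0.95)(0.60) − (-0.30)(-0.30) = 0.4800
  C_23 = −[(0.95)(-0.25) − (-0.25)(-0.30)] = 0.3125
  C_31 = (-0.25)(-0.05) − (-0.30)(0.85) = 0.2675
  C_32 = −[(0.95)(-0.05) − (-0.30)(-0.25)] = 0.1225
  C_33 = (0.95)(0.85) − (-0.25)(-0.25) = 0.7450
det(I−A) = Σ_j (I−A)_1j·C_1j = (0.95)(0.4975) + (-0.25)(0.1650) + (-0.30)(0.3175) = 0.336125
adj(I−A) = Cᵀ =
  [ 0.4975   0.2250   0.2675]
  [ 0.1650   0.4800   0.1225]
  [ 0.3175   0.3125   0.7450]
(I − A)⁻¹ = adj(I−A) / det(I−A) ≈
  [   1.4801     0.6694     0.7958]
  [   0.4909     1.4280     0.3644]
  [   0.9446     0.9297     2.2164]
x = (I − A)⁻¹ d = adj(I−A)·d / det(I−A), with det(I−A) = 0.336125:
  x_P = (0.4975·150 + 0.2250·160 + 0.2675·330) / 0.336125 = 198.90 / 0.336125 ≈ 591.7
  x_F = (0.1650·150 + 0.4800·160 + 0.1225·330) / 0.336125 = 141.975 / 0.336125 ≈ 422.4
  x_C = (0.3175·150 + 0.3125·160 + 0.7450·330) / 0.336125 = 343.475 / 0.336125 ≈ 1021.9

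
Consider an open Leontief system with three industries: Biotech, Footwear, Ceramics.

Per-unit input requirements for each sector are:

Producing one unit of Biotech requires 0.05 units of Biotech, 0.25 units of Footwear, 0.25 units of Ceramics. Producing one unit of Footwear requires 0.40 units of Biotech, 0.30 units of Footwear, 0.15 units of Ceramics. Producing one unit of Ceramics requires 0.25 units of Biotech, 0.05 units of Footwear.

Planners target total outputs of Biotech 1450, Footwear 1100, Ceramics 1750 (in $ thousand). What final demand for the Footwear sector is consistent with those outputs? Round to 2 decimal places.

I − A =
  [   0.95    -0.40    -0.25]
  [  -0.25     0.70    -0.05]
  [  -0.25    -0.15     1.00]
d = (I − A) x:
  d_1 = (+0.95)·1450 + (-0.40)·1100 + (-0.25)·1750 = 500.00
  d_2 = (-0.25)·1450 + (+0.70)·1100 + (-0.05)·1750 = 320.00
  d_3 = (-0.25)·1450 + (-0.15)·1100 + (+1.00)·1750 = 1222.50

d_2 = 320.00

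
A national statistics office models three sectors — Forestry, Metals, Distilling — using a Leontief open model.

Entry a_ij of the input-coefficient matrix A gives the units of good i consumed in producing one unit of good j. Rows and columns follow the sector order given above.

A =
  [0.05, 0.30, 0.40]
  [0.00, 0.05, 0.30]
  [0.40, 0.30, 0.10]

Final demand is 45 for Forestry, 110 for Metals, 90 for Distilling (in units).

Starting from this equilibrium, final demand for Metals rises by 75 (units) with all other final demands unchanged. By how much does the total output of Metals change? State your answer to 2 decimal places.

Δx_M = 96.75

I − A =
  [   0.95    -0.30    -0.40]
  [   0.00     0.95    -0.30]
  [  -0.40    -0.30     0.90]
Cofactors of I−A, C_ij = (−1)^(i+j)·(minor ij) (rows/columns in the sector order above):
  C_11 = (0.95)(0.90) − (-0.30)(-0.30) = 0.7650
  C_12 = −[(0.00)(0.90) − (-0.30)(-0.40)] = 0.1200
  C_13 = (0.00)(-0.30) − (0.95)(-0.40) = 0.3800
  C_21 = −[(-0.30)(0.90) − (-0.40)(-0.30)] = 0.3900
  C_22 = (0.95)(0.90) − (-0.40)(-0.40) = 0.6950
  C_23 = −[(0.95)(-0.30) − (-0.30)(-0.40)] = 0.4050
  C_31 = (-0.30)(-0.30) − (-0.40)(0.95) = 0.4700
  C_32 = −[(0.95)(-0.30) − (-0.40)(0.00)] = 0.2850
  C_33 = (0.95)(0.95) − (-0.30)(0.00) = 0.9025
det(I−A) = Σ_j (I−A)_1j·C_1j = (0.95)(0.7650) + (-0.30)(0.1200) + (-0.40)(0.3800) = 0.53875
adj(I−A) = Cᵀ =
  [ 0.7650   0.3900   0.4700]
  [ 0.1200   0.6950   0.2850]
  [ 0.3800   0.4050   0.9025]
(I − A)⁻¹ = adj(I−A) / det(I−A) ≈
  [   1.4200     0.7239     0.8724]
  [   0.2227     1.2900     0.5290]
  [   0.7053     0.7517     1.6752]
Δx = (I − A)⁻¹ Δd with Δd having +75 in the Metals component and 0 elsewhere.
So Δx_M = L_MM · (+75), where L_MM = adj(I−A)_MM / det(I−A) = 0.6950 / 0.53875.
Δx_M = 0.6950 × (+75) / 0.53875 = 52.125 / 0.53875 ≈ 96.75.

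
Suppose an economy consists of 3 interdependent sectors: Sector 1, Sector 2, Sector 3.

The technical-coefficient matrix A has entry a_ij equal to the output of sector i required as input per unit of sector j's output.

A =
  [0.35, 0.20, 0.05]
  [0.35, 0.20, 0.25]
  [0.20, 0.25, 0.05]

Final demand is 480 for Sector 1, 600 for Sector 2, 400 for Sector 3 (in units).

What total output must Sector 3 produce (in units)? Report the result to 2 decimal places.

x_3 = 1153.09

I − A =
  [   0.65    -0.20    -0.05]
  [  -0.35     0.80    -0.25]
  [  -0.20    -0.25     0.95]
Cofactors of I−A, C_ij = (−1)^(i+j)·(minor ij) (rows/columns in the sector order above):
  C_11 = (0.80)(0.95) − (-0.25)(-0.25) = 0.6975
  C_12 = −[(-0.35)(0.95) − (-0.25)(-0.20)] = 0.3825
  C_13 = (-0.35)(-0.25) − (0.80)(-0.20) = 0.2475
  C_21 = −[(-0.20)(0.95) − (-0.05)(-0.25)] = 0.2025
  C_22 = (0.65)(0.95) − (-0.05)(-0.20) = 0.6075
  C_23 = −[(0.65)(-0.25) − (-0.20)(-0.20)] = 0.2025
  C_31 = (-0.20)(-0.25) − (-0.05)(0.80) = 0.0900
  C_32 = −[(0.65)(-0.25) − (-0.05)(-0.35)] = 0.1800
  C_33 = (0.65)(0.80) − (-0.20)(-0.35) = 0.4500
det(I−A) = Σ_j (I−A)_1j·C_1j = (0.65)(0.6975) + (-0.20)(0.3825) + (-0.05)(0.2475) = 0.3645
adj(I−A) = Cᵀ =
  [ 0.6975   0.2025   0.0900]
  [ 0.3825   0.6075   0.1800]
  [ 0.2475   0.2025   0.4500]
(I − A)⁻¹ = adj(I−A) / det(I−A) ≈
  [   1.9136     0.5556     0.2469]
  [   1.0494     1.6667     0.4938]
  [   0.6790     0.5556     1.2346]
x = (I − A)⁻¹ d = adj(I−A)·d / det(I−A), with det(I−A) = 0.3645:
  x_1 = (0.6975·480 + 0.2025·600 + 0.0900·400) / 0.3645 = 492.30 / 0.3645 ≈ 1350.62
  x_2 = (0.3825·480 + 0.6075·600 + 0.1800·400) / 0.3645 = 620.10 / 0.3645 ≈ 1701.23
  x_3 = (0.2475·480 + 0.2025·600 + 0.4500·400) / 0.3645 = 420.30 / 0.3645 ≈ 1153.09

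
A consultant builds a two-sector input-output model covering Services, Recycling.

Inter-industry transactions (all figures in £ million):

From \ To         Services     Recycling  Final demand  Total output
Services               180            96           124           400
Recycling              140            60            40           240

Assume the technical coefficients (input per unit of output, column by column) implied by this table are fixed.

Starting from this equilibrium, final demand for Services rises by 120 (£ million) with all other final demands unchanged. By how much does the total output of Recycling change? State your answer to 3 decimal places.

Δx_R = 154.128

Technical coefficients a_ij = z_ij / X_j:
  a_SS = 180/400 = 0.45, a_RS = 140/400 = 0.35
  a_SR = 96/240 = 0.40, a_RR = 60/240 = 0.25
I − A =
  [   0.55    -0.40]
  [  -0.35     0.75]
det(I−A) = (0.55)(0.75) − (-0.40)(-0.35) = 0.2725
adj(I−A) = [[0.75, 0.40], [0.35, 0.55]]
(I − A)⁻¹ = adj(I−A) / det(I−A) ≈
  [   2.7523     1.4679]
  [   1.2844     2.0183]
Δx = (I − A)⁻¹ Δd with Δd having +120 in the Services component and 0 elsewhere.
So Δx_R = L_RS · (+120), where L_RS = adj(I−A)_RS / det(I−A) = 0.35 / 0.2725.
Δx_R = 0.35 × (+120) / 0.2725 = 42.00 / 0.2725 ≈ 154.128.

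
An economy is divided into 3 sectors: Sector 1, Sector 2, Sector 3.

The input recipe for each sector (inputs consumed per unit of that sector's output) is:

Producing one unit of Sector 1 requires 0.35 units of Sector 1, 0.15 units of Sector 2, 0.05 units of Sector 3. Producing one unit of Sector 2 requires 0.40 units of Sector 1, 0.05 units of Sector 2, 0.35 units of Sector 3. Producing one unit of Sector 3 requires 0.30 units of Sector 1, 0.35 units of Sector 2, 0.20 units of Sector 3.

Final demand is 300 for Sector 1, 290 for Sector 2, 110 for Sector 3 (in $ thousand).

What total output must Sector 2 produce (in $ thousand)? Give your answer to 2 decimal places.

I − A =
  [   0.65    -0.40    -0.30]
  [  -0.15     0.95    -0.35]
  [  -0.05    -0.35     0.80]
Cofactors of I−A, C_ij = (−1)^(i+j)·(minor ij) (rows/columns in the sector order above):
  C_11 = (0.95)(0.80) − (-0.35)(-0.35) = 0.6375
  C_12 = −[(-0.15)(0.80) − (-0.35)(-0.05)] = 0.1375
  C_13 = (-0.15)(-0.35) − (0.95)(-0.05) = 0.1000
  C_21 = −[(-0.40)(0.80) − (-0.30)(-0.35)] = 0.4250
  C_22 = (0.65)(0.80) − (-0.30)(-0.05) = 0.5050
  C_23 = −[(0.65)(-0.35) − (-0.40)(-0.05)] = 0.2475
  C_31 = (-0.40)(-0.35) − (-0.30)(0.95) = 0.4250
  C_32 = −[(0.65)(-0.35) − (-0.30)(-0.15)] = 0.2725
  C_33 = (0.65)(0.95) − (-0.40)(-0.15) = 0.5575
det(I−A) = Σ_j (I−A)_1j·C_1j = (0.65)(0.6375) + (-0.40)(0.1375) + (-0.30)(0.1000) = 0.329375
adj(I−A) = Cᵀ =
  [ 0.6375   0.4250   0.4250]
  [ 0.1375   0.5050   0.2725]
  [ 0.1000   0.2475   0.5575]
(I − A)⁻¹ = adj(I−A) / det(I−A) ≈
  [   1.9355     1.2903     1.2903]
  [   0.4175     1.5332     0.8273]
  [   0.3036     0.7514     1.6926]
x = (I − A)⁻¹ d = adj(I−A)·d / det(I−A), with det(I−A) = 0.329375:
  x_1 = (0.6375·300 + 0.4250·290 + 0.4250·110) / 0.329375 = 361.25 / 0.329375 ≈ 1096.77
  x_2 = (0.1375·300 + 0.5050·290 + 0.2725·110) / 0.329375 = 217.675 / 0.329375 ≈ 660.87
  x_3 = (0.1000·300 + 0.2475·290 + 0.5575·110) / 0.329375 = 163.10 / 0.329375 ≈ 495.18

x_2 = 660.87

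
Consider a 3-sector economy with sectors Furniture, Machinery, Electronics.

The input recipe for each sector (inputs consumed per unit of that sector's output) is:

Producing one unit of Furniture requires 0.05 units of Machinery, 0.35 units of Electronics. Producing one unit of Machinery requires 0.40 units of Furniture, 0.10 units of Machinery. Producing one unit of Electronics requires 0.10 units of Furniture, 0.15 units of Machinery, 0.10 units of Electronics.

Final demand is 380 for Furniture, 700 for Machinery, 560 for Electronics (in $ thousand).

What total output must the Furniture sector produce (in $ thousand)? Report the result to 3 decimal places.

x_1 = 870.588

I − A =
  [   1.00    -0.40    -0.10]
  [  -0.05     0.90    -0.15]
  [  -0.35     0.00     0.90]
Cofactors of I−A, C_ij = (−1)^(i+j)·(minor ij) (rows/columns in the sector order above):
  C_11 = (0.90)(0.90) − (-0.15)(0.00) = 0.8100
  C_12 = −[(-0.05)(0.90) − (-0.15)(-0.35)] = 0.0975
  C_13 = (-0.05)(0.00) − (0.90)(-0.35) = 0.3150
  C_21 = −[(-0.40)(0.90) − (-0.10)(0.00)] = 0.3600
  C_22 = (1.00)(0.90) − (-0.10)(-0.35) = 0.8650
  C_23 = −[(1.00)(0.00) − (-0.40)(-0.35)] = 0.1400
  C_31 = (-0.40)(-0.15) − (-0.10)(0.90) = 0.1500
  C_32 = −[(1.00)(-0.15) − (-0.10)(-0.05)] = 0.1550
  C_33 = (1.00)(0.90) − (-0.40)(-0.05) = 0.8800
det(I−A) = Σ_j (I−A)_1j·C_1j = (1.00)(0.8100) + (-0.40)(0.0975) + (-0.10)(0.3150) = 0.7395
adj(I−A) = Cᵀ =
  [ 0.8100   0.3600   0.1500]
  [ 0.0975   0.8650   0.1550]
  [ 0.3150   0.1400   0.8800]
(I − A)⁻¹ = adj(I−A) / det(I−A) ≈
  [   1.0953     0.4868     0.2028]
  [   0.1318     1.1697     0.2096]
  [   0.4260     0.1893     1.1900]
x = (I − A)⁻¹ d = adj(I−A)·d / det(I−A), with det(I−A) = 0.7395:
  x_1 = (0.8100·380 + 0.3600·700 + 0.1500·560) / 0.7395 = 643.80 / 0.7395 ≈ 870.588
  x_2 = (0.0975·380 + 0.8650·700 + 0.1550·560) / 0.7395 = 729.35 / 0.7395 ≈ 986.275
  x_3 = (0.3150·380 + 0.1400·700 + 0.8800·560) / 0.7395 = 710.50 / 0.7395 ≈ 960.784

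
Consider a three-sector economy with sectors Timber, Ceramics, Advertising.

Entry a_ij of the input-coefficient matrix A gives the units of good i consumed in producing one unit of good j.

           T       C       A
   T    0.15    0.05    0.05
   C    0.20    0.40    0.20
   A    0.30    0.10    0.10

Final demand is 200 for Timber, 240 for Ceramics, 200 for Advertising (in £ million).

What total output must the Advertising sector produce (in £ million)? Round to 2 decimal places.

I − A =
  [   0.85    -0.05    -0.05]
  [  -0.20     0.60    -0.20]
  [  -0.30    -0.10     0.90]
Cofactors of I−A, C_ij = (−1)^(i+j)·(minor ij) (rows/columns in the sector order above):
  C_11 = (0.60)(0.90) − (-0.20)(-0.10) = 0.5200
  C_12 = −[(-0.20)(0.90) − (-0.20)(-0.30)] = 0.2400
  C_13 = (-0.20)(-0.10) − (0.60)(-0.30) = 0.2000
  C_21 = −[(-0.05)(0.90) − (-0.05)(-0.10)] = 0.0500
  C_22 = (0.85)(0.90) − (-0.05)(-0.30) = 0.7500
  C_23 = −[(0.85)(-0.10) − (-0.05)(-0.30)] = 0.1000
  C_31 = (-0.05)(-0.20) − (-0.05)(0.60) = 0.0400
  C_32 = −[(0.85)(-0.20) − (-0.05)(-0.20)] = 0.1800
  C_33 = (0.85)(0.60) − (-0.05)(-0.20) = 0.5000
det(I−A) = Σ_j (I−A)_1j·C_1j = (0.85)(0.5200) + (-0.05)(0.2400) + (-0.05)(0.2000) = 0.4200
adj(I−A) = Cᵀ =
  [ 0.5200   0.0500   0.0400]
  [ 0.2400   0.7500   0.1800]
  [ 0.2000   0.1000   0.5000]
(I − A)⁻¹ = adj(I−A) / det(I−A) ≈
  [   1.2381     0.1190     0.0952]
  [   0.5714     1.7857     0.4286]
  [   0.4762     0.2381     1.1905]
x = (I − A)⁻¹ d = adj(I−A)·d / det(I−A), with det(I−A) = 0.4200:
  x_T = (0.5200·200 + 0.0500·240 + 0.0400·200) / 0.4200 = 124.00 / 0.4200 ≈ 295.24
  x_C = (0.2400·200 + 0.7500·240 + 0.1800·200) / 0.4200 = 264.00 / 0.4200 ≈ 628.57
  x_A = (0.2000·200 + 0.1000·240 + 0.5000·200) / 0.4200 = 164.00 / 0.4200 ≈ 390.48

x_A = 390.48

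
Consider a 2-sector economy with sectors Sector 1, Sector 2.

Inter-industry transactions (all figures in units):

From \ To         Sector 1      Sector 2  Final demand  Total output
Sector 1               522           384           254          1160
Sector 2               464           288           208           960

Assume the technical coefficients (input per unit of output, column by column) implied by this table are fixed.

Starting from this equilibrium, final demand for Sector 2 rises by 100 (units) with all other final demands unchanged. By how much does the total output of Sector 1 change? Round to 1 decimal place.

Technical coefficients a_ij = z_ij / X_j:
  a_11 = 522/1160 = 0.45, a_21 = 464/1160 = 0.40
  a_12 = 384/960 = 0.40, a_22 = 288/960 = 0.30
I − A =
  [   0.55    -0.40]
  [  -0.40     0.70]
det(I−A) = (0.55)(0.70) − (-0.40)(-0.40) = 0.2250
adj(I−A) = [[0.70, 0.40], [0.40, 0.55]]
(I − A)⁻¹ = adj(I−A) / det(I−A) ≈
  [   3.1111     1.7778]
  [   1.7778     2.4444]
Δx = (I − A)⁻¹ Δd with Δd having +100 in the Sector 2 component and 0 elsewhere.
So Δx_1 = L_12 · (+100), where L_12 = adj(I−A)_12 / det(I−A) = 0.40 / 0.2250.
Δx_1 = 0.40 × (+100) / 0.2250 = 40.00 / 0.2250 ≈ 177.8.

Δx_1 = 177.8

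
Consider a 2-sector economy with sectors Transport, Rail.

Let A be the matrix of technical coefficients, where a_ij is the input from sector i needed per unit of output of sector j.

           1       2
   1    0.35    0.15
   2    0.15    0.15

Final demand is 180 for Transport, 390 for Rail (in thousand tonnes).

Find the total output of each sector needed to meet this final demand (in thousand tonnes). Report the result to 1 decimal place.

x_1 = 399.1, x_2 = 529.2

I − A =
  [   0.65    -0.15]
  [  -0.15     0.85]
det(I−A) = (0.65)(0.85) − (-0.15)(-0.15) = 0.5300
adj(I−A) = [[0.85, 0.15], [0.15, 0.65]]
(I − A)⁻¹ = adj(I−A) / det(I−A) ≈
  [   1.6038     0.2830]
  [   0.2830     1.2264]
x = (I − A)⁻¹ d = adj(I−A)·d / det(I−A), with det(I−A) = 0.5300:
  x_1 = (0.85·180 + 0.15·390) / 0.5300 = 211.50 / 0.5300 ≈ 399.1
  x_2 = (0.15·180 + 0.65·390) / 0.5300 = 280.50 / 0.5300 ≈ 529.2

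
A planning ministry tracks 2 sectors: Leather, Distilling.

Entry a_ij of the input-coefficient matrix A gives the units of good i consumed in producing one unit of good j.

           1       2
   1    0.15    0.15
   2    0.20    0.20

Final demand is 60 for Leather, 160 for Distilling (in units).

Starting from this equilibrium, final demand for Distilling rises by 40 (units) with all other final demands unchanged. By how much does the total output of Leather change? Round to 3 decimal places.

I − A =
  [   0.85    -0.15]
  [  -0.20     0.80]
det(I−A) = (0.85)(0.80) − (-0.15)(-0.20) = 0.6500
adj(I−A) = [[0.80, 0.15], [0.20, 0.85]]
(I − A)⁻¹ = adj(I−A) / det(I−A) ≈
  [   1.2308     0.2308]
  [   0.3077     1.3077]
Δx = (I − A)⁻¹ Δd with Δd having +40 in the Distilling component and 0 elsewhere.
So Δx_1 = L_12 · (+40), where L_12 = adj(I−A)_12 / det(I−A) = 0.15 / 0.6500.
Δx_1 = 0.15 × (+40) / 0.6500 = 6.00 / 0.6500 ≈ 9.231.

Δx_1 = 9.231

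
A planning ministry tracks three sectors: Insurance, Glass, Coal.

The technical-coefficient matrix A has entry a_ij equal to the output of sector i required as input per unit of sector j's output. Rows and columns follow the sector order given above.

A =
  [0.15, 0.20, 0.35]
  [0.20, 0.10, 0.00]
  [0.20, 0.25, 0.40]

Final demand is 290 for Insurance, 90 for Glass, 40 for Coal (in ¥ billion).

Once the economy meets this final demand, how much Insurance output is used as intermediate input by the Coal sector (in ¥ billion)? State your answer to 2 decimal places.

I − A =
  [   0.85    -0.20    -0.35]
  [  -0.20     0.90     0.00]
  [  -0.20    -0.25     0.60]
Cofactors of I−A, C_ij = (−1)^(i+j)·(minor ij) (rows/columns in the sector order above):
  C_11 = (0.90)(0.60) − (0.00)(-0.25) = 0.5400
  C_12 = −[(-0.20)(0.60) − (0.00)(-0.20)] = 0.1200
  C_13 = (-0.20)(-0.25) − (0.90)(-0.20) = 0.2300
  C_21 = −[(-0.20)(0.60) − (-0.35)(-0.25)] = 0.2075
  C_22 = (0.85)(0.60) − (-0.35)(-0.20) = 0.4400
  C_23 = −[(0.85)(-0.25) − (-0.20)(-0.20)] = 0.2525
  C_31 = (-0.20)(0.00) − (-0.35)(0.90) = 0.3150
  C_32 = −[(0.85)(0.00) − (-0.35)(-0.20)] = 0.0700
  C_33 = (0.85)(0.90) − (-0.20)(-0.20) = 0.7250
det(I−A) = Σ_j (I−A)_1j·C_1j = (0.85)(0.5400) + (-0.20)(0.1200) + (-0.35)(0.2300) = 0.3545
adj(I−A) = Cᵀ =
  [ 0.5400   0.2075   0.3150]
  [ 0.1200   0.4400   0.0700]
  [ 0.2300   0.2525   0.7250]
(I − A)⁻¹ = adj(I−A) / det(I−A) ≈
  [   1.5233     0.5853     0.8886]
  [   0.3385     1.2412     0.1975]
  [   0.6488     0.7123     2.0451]
First solve x = (I − A)⁻¹ d = adj(I−A)·d / det(I−A); in particular x_C = (0.2300·290 + 0.2525·90 + 0.7250·40) / 0.3545 = 118.425 / 0.3545 ≈ 334.0621.
Intermediate flow from I to C: z_IC = a_IC · x_C = 0.35 × 118.425 / 0.3545 = 41.44875 / 0.3545 ≈ 116.92.

z_IC = 116.92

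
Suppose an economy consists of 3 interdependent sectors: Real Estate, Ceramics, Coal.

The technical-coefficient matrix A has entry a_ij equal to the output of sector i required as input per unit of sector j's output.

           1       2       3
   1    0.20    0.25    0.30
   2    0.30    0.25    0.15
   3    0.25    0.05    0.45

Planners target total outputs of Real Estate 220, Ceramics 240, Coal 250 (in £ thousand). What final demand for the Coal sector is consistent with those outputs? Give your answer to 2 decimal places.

I − A =
  [   0.80    -0.25    -0.30]
  [  -0.30     0.75    -0.15]
  [  -0.25    -0.05     0.55]
d = (I − A) x:
  d_1 = (+0.80)·220 + (-0.25)·240 + (-0.30)·250 = 41.00
  d_2 = (-0.30)·220 + (+0.75)·240 + (-0.15)·250 = 76.50
  d_3 = (-0.25)·220 + (-0.05)·240 + (+0.55)·250 = 70.50

d_3 = 70.50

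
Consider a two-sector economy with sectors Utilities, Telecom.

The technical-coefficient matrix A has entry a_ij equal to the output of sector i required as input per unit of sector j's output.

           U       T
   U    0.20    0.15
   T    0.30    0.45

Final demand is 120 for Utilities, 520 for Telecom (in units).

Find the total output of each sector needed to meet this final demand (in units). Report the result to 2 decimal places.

I − A =
  [   0.80    -0.15]
  [  -0.30     0.55]
det(I−A) = (0.80)(0.55) − (-0.15)(-0.30) = 0.3950
adj(I−A) = [[0.55, 0.15], [0.30, 0.80]]
(I − A)⁻¹ = adj(I−A) / det(I−A) ≈
  [   1.3924     0.3797]
  [   0.7595     2.0253]
x = (I − A)⁻¹ d = adj(I−A)·d / det(I−A), with det(I−A) = 0.3950:
  x_U = (0.55·120 + 0.15·520) / 0.3950 = 144.00 / 0.3950 ≈ 364.56
  x_T = (0.30·120 + 0.80·520) / 0.3950 = 452.00 / 0.3950 ≈ 1144.30

x_U = 364.56, x_T = 1144.30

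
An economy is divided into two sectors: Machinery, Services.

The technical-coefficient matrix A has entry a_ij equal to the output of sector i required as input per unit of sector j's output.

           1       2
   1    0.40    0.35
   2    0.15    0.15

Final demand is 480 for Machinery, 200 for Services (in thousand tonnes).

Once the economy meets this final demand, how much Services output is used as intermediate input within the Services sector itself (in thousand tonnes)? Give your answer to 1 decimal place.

I − A =
  [   0.60    -0.35]
  [  -0.15     0.85]
det(I−A) = (0.60)(0.85) − (-0.35)(-0.15) = 0.4575
adj(I−A) = [[0.85, 0.35], [0.15, 0.60]]
(I − A)⁻¹ = adj(I−A) / det(I−A) ≈
  [   1.8579     0.7650]
  [   0.3279     1.3115]
First solve x = (I − A)⁻¹ d = adj(I−A)·d / det(I−A); in particular x_2 = (0.15·480 + 0.60·200) / 0.4575 = 192.00 / 0.4575 ≈ 419.672.
Intermediate flow from 2 to 2: z_22 = a_22 · x_2 = 0.15 × 192.00 / 0.4575 = 28.80 / 0.4575 ≈ 63.0.

z_22 = 63.0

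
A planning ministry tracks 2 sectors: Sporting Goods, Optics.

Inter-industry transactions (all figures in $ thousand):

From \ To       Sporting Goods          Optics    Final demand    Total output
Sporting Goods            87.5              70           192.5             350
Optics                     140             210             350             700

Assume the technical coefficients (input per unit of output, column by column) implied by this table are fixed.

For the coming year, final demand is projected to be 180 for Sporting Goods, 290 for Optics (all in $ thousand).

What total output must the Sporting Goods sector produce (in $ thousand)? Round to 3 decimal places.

Technical coefficients a_ij = z_ij / X_j:
  a_SS = 87.5/350 = 0.25, a_OS = 140/350 = 0.40
  a_SO = 70/700 = 0.10, a_OO = 210/700 = 0.30
I − A =
  [   0.75    -0.10]
  [  -0.40     0.70]
det(I−A) = (0.75)(0.70) − (-0.10)(-0.40) = 0.4850
adj(I−A) = [[0.70, 0.10], [0.40, 0.75]]
(I − A)⁻¹ = adj(I−A) / det(I−A) ≈
  [   1.4433     0.2062]
  [   0.8247     1.5464]
x = (I − A)⁻¹ d = adj(I−A)·d / det(I−A), with det(I−A) = 0.4850:
  x_S = (0.70·180 + 0.10·290) / 0.4850 = 155.00 / 0.4850 ≈ 319.588
  x_O = (0.40·180 + 0.75·290) / 0.4850 = 289.50 / 0.4850 ≈ 596.907

x_S = 319.588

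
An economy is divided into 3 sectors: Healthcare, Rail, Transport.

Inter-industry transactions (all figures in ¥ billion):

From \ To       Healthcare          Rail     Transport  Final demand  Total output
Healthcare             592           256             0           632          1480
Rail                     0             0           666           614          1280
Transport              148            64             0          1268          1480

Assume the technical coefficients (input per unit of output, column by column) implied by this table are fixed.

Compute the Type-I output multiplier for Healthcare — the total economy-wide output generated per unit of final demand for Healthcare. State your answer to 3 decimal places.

Technical coefficients a_ij = z_ij / X_j:
  a_HH = 592/1480 = 0.40, a_RH = 0/1480 = 0.00, a_TH = 148/1480 = 0.10
  a_HR = 256/1280 = 0.20, a_RR = 0/1280 = 0.00, a_TR = 64/1280 = 0.05
  a_HT = 0/1480 = 0.00, a_RT = 666/1480 = 0.45, a_TT = 0/1480 = 0.00
I − A =
  [   0.60    -0.20     0.00]
  [   0.00     1.00    -0.45]
  [  -0.10    -0.05     1.00]
Cofactors of I−A, C_ij = (−1)^(i+j)·(minor ij) (rows/columns in the sector order above):
  C_11 = (1.00)(1.00) − (-0.45)(-0.05) = 0.9775
  C_12 = −[(0.00)(1.00) − (-0.45)(-0.10)] = 0.0450
  C_13 = (0.00)(-0.05) − (1.00)(-0.10) = 0.1000
  C_21 = −[(-0.20)(1.00) − (0.00)(-0.05)] = 0.2000
  C_22 = (0.60)(1.00) − (0.00)(-0.10) = 0.6000
  C_23 = −[(0.60)(-0.05) − (-0.20)(-0.10)] = 0.0500
  C_31 = (-0.20)(-0.45) − (0.00)(1.00) = 0.0900
  C_32 = −[(0.60)(-0.45) − (0.00)(0.00)] = 0.2700
  C_33 = (0.60)(1.00) − (-0.20)(0.00) = 0.6000
det(I−A) = Σ_j (I−A)_1j·C_1j = (0.60)(0.9775) + (-0.20)(0.0450) + (0.00)(0.1000) = 0.5775
adj(I−A) = Cᵀ =
  [ 0.9775   0.2000   0.0900]
  [ 0.0450   0.6000   0.2700]
  [ 0.1000   0.0500   0.6000]
(I − A)⁻¹ = adj(I−A) / det(I−A) ≈
  [   1.6926     0.3463     0.1558]
  [   0.0779     1.0390     0.4675]
  [   0.1732     0.0866     1.0390]
The output multiplier for sector j is the column-j sum of the Leontief inverse (I − A)⁻¹ = adj(I−A) / det(I−A).
Column H of adj(I−A): (0.9775, 0.0450, 0.1000); det(I−A) = 0.5775.
m_H = (0.9775 + 0.0450 + 0.1000) / 0.5775 = 1.1225 / 0.5775 ≈ 1.944.

m_H = 1.944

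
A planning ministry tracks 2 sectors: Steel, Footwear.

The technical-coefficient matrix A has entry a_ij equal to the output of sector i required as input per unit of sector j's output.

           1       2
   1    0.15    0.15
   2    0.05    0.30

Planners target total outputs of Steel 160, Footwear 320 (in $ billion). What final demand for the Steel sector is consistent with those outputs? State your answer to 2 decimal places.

d_1 = 88.00

I − A =
  [   0.85    -0.15]
  [  -0.05     0.70]
d = (I − A) x:
  d_1 = (+0.85)·160 + (-0.15)·320 = 88.00
  d_2 = (-0.05)·160 + (+0.70)·320 = 216.00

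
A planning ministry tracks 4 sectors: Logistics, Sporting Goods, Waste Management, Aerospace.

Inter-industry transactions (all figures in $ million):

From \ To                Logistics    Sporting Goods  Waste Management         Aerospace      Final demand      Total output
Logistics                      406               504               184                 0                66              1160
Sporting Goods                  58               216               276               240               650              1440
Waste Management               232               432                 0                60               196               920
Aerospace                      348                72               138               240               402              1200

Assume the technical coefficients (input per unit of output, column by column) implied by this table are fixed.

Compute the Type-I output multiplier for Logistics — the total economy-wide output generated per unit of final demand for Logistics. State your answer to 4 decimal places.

Technical coefficients a_ij = z_ij / X_j:
  a_LL = 406/1160 = 0.35, a_SL = 58/1160 = 0.05, a_WL = 232/1160 = 0.20, a_AL = 348/1160 = 0.30
  a_LS = 504/1440 = 0.35, a_SS = 216/1440 = 0.15, a_WS = 432/1440 = 0.30, a_AS = 72/1440 = 0.05
  a_LW = 184/920 = 0.20, a_SW = 276/920 = 0.30, a_WW = 0/920 = 0.00, a_AW = 138/920 = 0.15
  a_LA = 0/1200 = 0.00, a_SA = 240/1200 = 0.20, a_WA = 60/1200 = 0.05, a_AA = 240/1200 = 0.20
I − A =
  [   0.65    -0.35    -0.20     0.00]
  [  -0.05     0.85    -0.30    -0.20]
  [  -0.20    -0.30     1.00    -0.05]
  [  -0.30    -0.05    -0.15     0.80]
Compute the cofactors C_ij = (−1)^(i+j)·(3×3 minor ij) of I−A; the adjugate is their transpose:
adj(I−A) = Cᵀ =
  [ 0.581875   0.325875   0.228500   0.095750]
  [ 0.158125   0.480125   0.195500   0.132250]
  [ 0.176875   0.218875   0.400500   0.079750]
  [ 0.261250   0.193250   0.173000   0.418500]
det(I−A) = Σ_j (I−A)_1j·C_1j = (0.65)(0.581875) + (-0.35)(0.158125) + (-0.20)(0.176875) + (0.00)(0.261250) = 0.2875
(I − A)⁻¹ = adj(I−A) / det(I−A) ≈
  [   2.02391     1.13348     0.79478     0.33304]
  [   0.55000     1.67000     0.68000     0.46000]
  [   0.61522     0.76130     1.39304     0.27739]
  [   0.90870     0.67217     0.60174     1.45565]
The output multiplier for sector j is the column-j sum of the Leontief inverse (I − A)⁻¹ = adj(I−A) / det(I−A).
Column L of adj(I−A): (0.581875, 0.158125, 0.176875, 0.261250); det(I−A) = 0.2875.
m_L = (0.581875 + 0.158125 + 0.176875 + 0.261250) / 0.2875 = 1.178125 / 0.2875 ≈ 4.0978.

m_L = 4.0978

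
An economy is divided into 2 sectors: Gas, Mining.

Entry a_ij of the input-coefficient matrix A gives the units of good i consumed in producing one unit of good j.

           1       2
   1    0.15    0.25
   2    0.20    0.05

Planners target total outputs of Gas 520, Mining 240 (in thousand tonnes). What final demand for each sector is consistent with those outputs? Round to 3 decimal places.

d_1 = 382.000, d_2 = 124.000

I − A =
  [   0.85    -0.25]
  [  -0.20     0.95]
d = (I − A) x:
  d_1 = (+0.85)·520 + (-0.25)·240 = 382.000
  d_2 = (-0.20)·520 + (+0.95)·240 = 124.000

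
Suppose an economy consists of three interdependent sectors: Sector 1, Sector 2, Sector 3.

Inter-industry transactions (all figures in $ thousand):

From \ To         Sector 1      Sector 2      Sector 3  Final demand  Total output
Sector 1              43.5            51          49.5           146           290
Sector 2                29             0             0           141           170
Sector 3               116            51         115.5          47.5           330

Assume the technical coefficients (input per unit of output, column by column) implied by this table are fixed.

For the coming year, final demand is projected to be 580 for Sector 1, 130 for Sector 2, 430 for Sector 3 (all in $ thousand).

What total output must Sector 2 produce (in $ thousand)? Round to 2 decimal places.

x_2 = 230.90

Technical coefficients a_ij = z_ij / X_j:
  a_11 = 43.5/290 = 0.15, a_21 = 29/290 = 0.10, a_31 = 116/290 = 0.40
  a_12 = 51/170 = 0.30, a_22 = 0/170 = 0.00, a_32 = 51/170 = 0.30
  a_13 = 49.5/330 = 0.15, a_23 = 0/330 = 0.00, a_33 = 115.5/330 = 0.35
I − A =
  [   0.85    -0.30    -0.15]
  [  -0.10     1.00     0.00]
  [  -0.40    -0.30     0.65]
Cofactors of I−A, C_ij = (−1)^(i+j)·(minor ij) (rows/columns in the sector order above):
  C_11 = (1.00)(0.65) − (0.00)(-0.30) = 0.6500
  C_12 = −[(-0.10)(0.65) − (0.00)(-0.40)] = 0.0650
  C_13 = (-0.10)(-0.30) − (1.00)(-0.40) = 0.4300
  C_21 = −[(-0.30)(0.65) − (-0.15)(-0.30)] = 0.2400
  C_22 = (0.85)(0.65) − (-0.15)(-0.40) = 0.4925
  C_23 = −[(0.85)(-0.30) − (-0.30)(-0.40)] = 0.3750
  C_31 = (-0.30)(0.00) − (-0.15)(1.00) = 0.1500
  C_32 = −[(0.85)(0.00) − (-0.15)(-0.10)] = 0.0150
  C_33 = (0.85)(1.00) − (-0.30)(-0.10) = 0.8200
det(I−A) = Σ_j (I−A)_1j·C_1j = (0.85)(0.6500) + (-0.30)(0.0650) + (-0.15)(0.4300) = 0.4685
adj(I−A) = Cᵀ =
  [ 0.6500   0.2400   0.1500]
  [ 0.0650   0.4925   0.0150]
  [ 0.4300   0.3750   0.8200]
(I − A)⁻¹ = adj(I−A) / det(I−A) ≈
  [   1.3874     0.5123     0.3202]
  [   0.1387     1.0512     0.0320]
  [   0.9178     0.8004     1.7503]
x = (I − A)⁻¹ d = adj(I−A)·d / det(I−A), with det(I−A) = 0.4685:
  x_1 = (0.6500·580 + 0.2400·130 + 0.1500·430) / 0.4685 = 472.70 / 0.4685 ≈ 1008.96
  x_2 = (0.0650·580 + 0.4925·130 + 0.0150·430) / 0.4685 = 108.175 / 0.4685 ≈ 230.90
  x_3 = (0.4300·580 + 0.3750·130 + 0.8200·430) / 0.4685 = 650.75 / 0.4685 ≈ 1389.01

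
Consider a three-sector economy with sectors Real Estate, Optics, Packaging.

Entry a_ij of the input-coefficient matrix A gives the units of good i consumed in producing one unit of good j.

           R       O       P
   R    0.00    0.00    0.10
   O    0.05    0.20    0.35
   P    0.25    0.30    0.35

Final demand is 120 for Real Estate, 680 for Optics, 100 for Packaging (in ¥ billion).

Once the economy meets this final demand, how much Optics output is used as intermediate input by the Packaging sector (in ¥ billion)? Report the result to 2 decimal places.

I − A =
  [   1.00     0.00    -0.10]
  [  -0.05     0.80    -0.35]
  [  -0.25    -0.30     0.65]
Cofactors of I−A, C_ij = (−1)^(i+j)·(minor ij) (rows/columns in the sector order above):
  C_11 = (0.80)(0.65) − (-0.35)(-0.30) = 0.4150
  C_12 = −[(-0.05)(0.65) − (-0.35)(-0.25)] = 0.1200
  C_13 = (-0.05)(-0.30) − (0.80)(-0.25) = 0.2150
  C_21 = −[(0.00)(0.65) − (-0.10)(-0.30)] = 0.0300
  C_22 = (1.00)(0.65) − (-0.10)(-0.25) = 0.6250
  C_23 = −[(1.00)(-0.30) − (0.00)(-0.25)] = 0.3000
  C_31 = (0.00)(-0.35) − (-0.10)(0.80) = 0.0800
  C_32 = −[(1.00)(-0.35) − (-0.10)(-0.05)] = 0.3550
  C_33 = (1.00)(0.80) − (0.00)(-0.05) = 0.8000
det(I−A) = Σ_j (I−A)_1j·C_1j = (1.00)(0.4150) + (0.00)(0.1200) + (-0.10)(0.2150) = 0.3935
adj(I−A) = Cᵀ =
  [ 0.4150   0.0300   0.0800]
  [ 0.1200   0.6250   0.3550]
  [ 0.2150   0.3000   0.8000]
(I − A)⁻¹ = adj(I−A) / det(I−A) ≈
  [   1.0546     0.0762     0.2033]
  [   0.3050     1.5883     0.9022]
  [   0.5464     0.7624     2.0330]
First solve x = (I − A)⁻¹ d = adj(I−A)·d / det(I−A); in particular x_P = (0.2150·120 + 0.3000·680 + 0.8000·100) / 0.3935 = 309.80 / 0.3935 ≈ 787.2935.
Intermediate flow from O to P: z_OP = a_OP · x_P = 0.35 × 309.80 / 0.3935 = 108.43 / 0.3935 ≈ 275.55.

z_OP = 275.55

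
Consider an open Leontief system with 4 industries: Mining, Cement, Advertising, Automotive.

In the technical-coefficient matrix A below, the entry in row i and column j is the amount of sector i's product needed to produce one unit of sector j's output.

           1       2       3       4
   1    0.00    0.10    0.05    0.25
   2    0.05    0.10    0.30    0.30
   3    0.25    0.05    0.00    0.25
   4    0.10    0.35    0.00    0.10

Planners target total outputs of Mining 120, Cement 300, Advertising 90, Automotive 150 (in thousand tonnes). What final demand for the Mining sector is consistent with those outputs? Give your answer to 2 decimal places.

d_1 = 48.00

I − A =
  [   1.00    -0.10    -0.05    -0.25]
  [  -0.05     0.90    -0.30    -0.30]
  [  -0.25    -0.05     1.00    -0.25]
  [  -0.10    -0.35     0.00     0.90]
d = (I − A) x:
  d_1 = (+1.00)·120 + (-0.10)·300 + (-0.05)·90 + (-0.25)·150 = 48.00
  d_2 = (-0.05)·120 + (+0.90)·300 + (-0.30)·90 + (-0.30)·150 = 192.00
  d_3 = (-0.25)·120 + (-0.05)·300 + (+1.00)·90 + (-0.25)·150 = 7.50
  d_4 = (-0.10)·120 + (-0.35)·300 + (+0.00)·90 + (+0.90)·150 = 18.00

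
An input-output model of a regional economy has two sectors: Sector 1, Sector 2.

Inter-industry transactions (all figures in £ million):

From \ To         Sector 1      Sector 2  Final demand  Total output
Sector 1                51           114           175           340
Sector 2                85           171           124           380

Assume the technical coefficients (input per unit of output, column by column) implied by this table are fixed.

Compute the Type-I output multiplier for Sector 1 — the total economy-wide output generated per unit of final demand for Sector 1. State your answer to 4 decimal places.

Technical coefficients a_ij = z_ij / X_j:
  a_11 = 51/340 = 0.15, a_21 = 85/340 = 0.25
  a_12 = 114/380 = 0.30, a_22 = 171/380 = 0.45
I − A =
  [   0.85    -0.30]
  [  -0.25     0.55]
det(I−A) = (0.85)(0.55) − (-0.30)(-0.25) = 0.3925
adj(I−A) = [[0.55, 0.30], [0.25, 0.85]]
(I − A)⁻¹ = adj(I−A) / det(I−A) ≈
  [   1.40127     0.76433]
  [   0.63694     2.16561]
The output multiplier for sector j is the column-j sum of the Leontief inverse (I − A)⁻¹ = adj(I−A) / det(I−A).
Column 1 of adj(I−A): (0.55, 0.25); det(I−A) = 0.3925.
m_1 = (0.55 + 0.25) / 0.3925 = 0.80 / 0.3925 ≈ 2.0382.

m_1 = 2.0382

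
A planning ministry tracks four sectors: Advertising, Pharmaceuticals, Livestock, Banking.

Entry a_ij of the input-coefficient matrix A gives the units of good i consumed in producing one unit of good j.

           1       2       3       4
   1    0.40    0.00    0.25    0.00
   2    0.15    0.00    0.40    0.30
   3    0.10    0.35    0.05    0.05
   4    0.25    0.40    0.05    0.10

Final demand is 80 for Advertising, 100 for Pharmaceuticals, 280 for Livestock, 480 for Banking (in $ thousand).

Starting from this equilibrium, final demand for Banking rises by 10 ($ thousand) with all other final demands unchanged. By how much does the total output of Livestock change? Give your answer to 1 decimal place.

Δx_3 = 2.9

I − A =
  [   0.60     0.00    -0.25     0.00]
  [  -0.15     1.00    -0.40    -0.30]
  [  -0.10    -0.35     0.95    -0.05]
  [  -0.25    -0.40    -0.05     0.90]
Compute the cofactors C_ij = (−1)^(i+j)·(3×3 minor ij) of I−A; the adjugate is their transpose:
adj(I−A) = Cᵀ =
  [ 0.599250   0.083750   0.195000   0.038750]
  [ 0.241625   0.485875   0.277500   0.177375]
  [ 0.167000   0.201000   0.468000   0.093000]
  [ 0.283125   0.250375   0.203500   0.447875]
det(I−A) = Σ_j (I−A)_1j·C_1j = (0.60)(0.599250) + (0.00)(0.241625) + (-0.25)(0.167000) + (0.00)(0.283125) = 0.3178
(I − A)⁻¹ = adj(I−A) / det(I−A) ≈
  [   1.8856     0.2635     0.6136     0.1219]
  [   0.7603     1.5289     0.8732     0.5581]
  [   0.5255     0.6325     1.4726     0.2926]
  [   0.8909     0.7878     0.6403     1.4093]
Δx = (I − A)⁻¹ Δd with Δd having +10 in the Banking component and 0 elsewhere.
So Δx_3 = L_34 · (+10), where L_34 = adj(I−A)_34 / det(I−A) = 0.093000 / 0.3178.
Δx_3 = 0.093000 × (+10) / 0.3178 = 0.93 / 0.3178 ≈ 2.9.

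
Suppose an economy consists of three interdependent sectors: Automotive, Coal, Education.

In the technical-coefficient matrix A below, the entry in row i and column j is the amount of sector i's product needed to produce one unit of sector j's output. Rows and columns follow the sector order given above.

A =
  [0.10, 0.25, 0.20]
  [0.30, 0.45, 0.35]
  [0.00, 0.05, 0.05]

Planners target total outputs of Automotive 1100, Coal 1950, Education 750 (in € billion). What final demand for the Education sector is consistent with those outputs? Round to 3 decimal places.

I − A =
  [   0.90    -0.25    -0.20]
  [  -0.30     0.55    -0.35]
  [   0.00    -0.05     0.95]
d = (I − A) x:
  d_1 = (+0.90)·1100 + (-0.25)·1950 + (-0.20)·750 = 352.500
  d_2 = (-0.30)·1100 + (+0.55)·1950 + (-0.35)·750 = 480.000
  d_3 = (+0.00)·1100 + (-0.05)·1950 + (+0.95)·750 = 615.000

d_3 = 615.000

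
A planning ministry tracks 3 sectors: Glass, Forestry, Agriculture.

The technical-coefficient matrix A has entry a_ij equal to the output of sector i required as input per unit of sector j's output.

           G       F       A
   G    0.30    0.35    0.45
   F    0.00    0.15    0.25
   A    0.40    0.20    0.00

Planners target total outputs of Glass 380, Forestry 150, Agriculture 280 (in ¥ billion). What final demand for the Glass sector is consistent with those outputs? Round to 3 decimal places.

d_G = 87.500

I − A =
  [   0.70    -0.35    -0.45]
  [   0.00     0.85    -0.25]
  [  -0.40    -0.20     1.00]
d = (I − A) x:
  d_G = (+0.70)·380 + (-0.35)·150 + (-0.45)·280 = 87.500
  d_F = (+0.00)·380 + (+0.85)·150 + (-0.25)·280 = 57.500
  d_A = (-0.40)·380 + (-0.20)·150 + (+1.00)·280 = 98.000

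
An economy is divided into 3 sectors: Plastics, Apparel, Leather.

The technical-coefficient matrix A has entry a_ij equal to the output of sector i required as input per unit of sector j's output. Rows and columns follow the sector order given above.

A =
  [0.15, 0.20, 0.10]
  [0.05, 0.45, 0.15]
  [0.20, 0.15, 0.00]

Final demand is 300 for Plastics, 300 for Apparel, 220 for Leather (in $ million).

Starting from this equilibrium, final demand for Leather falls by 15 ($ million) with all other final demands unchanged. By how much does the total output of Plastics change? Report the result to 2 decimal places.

Δx_P = -3.03

I − A =
  [   0.85    -0.20    -0.10]
  [  -0.05     0.55    -0.15]
  [  -0.20    -0.15     1.00]
Cofactors of I−A, C_ij = (−1)^(i+j)·(minor ij) (rows/columns in the sector order above):
  C_11 = (0.55)(1.00) − (-0.15)(-0.15) = 0.5275
  C_12 = −[(-0.05)(1.00) − (-0.15)(-0.20)] = 0.0800
  C_13 = (-0.05)(-0.15) − (0.55)(-0.20) = 0.1175
  C_21 = −[(-0.20)(1.00) − (-0.10)(-0.15)] = 0.2150
  C_22 = (0.85)(1.00) − (-0.10)(-0.20) = 0.8300
  C_23 = −[(0.85)(-0.15) − (-0.20)(-0.20)] = 0.1675
  C_31 = (-0.20)(-0.15) − (-0.10)(0.55) = 0.0850
  C_32 = −[(0.85)(-0.15) − (-0.10)(-0.05)] = 0.1325
  C_33 = (0.85)(0.55) − (-0.20)(-0.05) = 0.4575
det(I−A) = Σ_j (I−A)_1j·C_1j = (0.85)(0.5275) + (-0.20)(0.0800) + (-0.10)(0.1175) = 0.420625
adj(I−A) = Cᵀ =
  [ 0.5275   0.2150   0.0850]
  [ 0.0800   0.8300   0.1325]
  [ 0.1175   0.1675   0.4575]
(I − A)⁻¹ = adj(I−A) / det(I−A) ≈
  [   1.2541     0.5111     0.2021]
  [   0.1902     1.9733     0.3150]
  [   0.2793     0.3982     1.0877]
Δx = (I − A)⁻¹ Δd with Δd having -15 in the Leather component and 0 elsewhere.
So Δx_P = L_PL · (-15), where L_PL = adj(I−A)_PL / det(I−A) = 0.0850 / 0.420625.
Δx_P = 0.0850 × (-15) / 0.420625 = -1.275 / 0.420625 ≈ -3.03.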